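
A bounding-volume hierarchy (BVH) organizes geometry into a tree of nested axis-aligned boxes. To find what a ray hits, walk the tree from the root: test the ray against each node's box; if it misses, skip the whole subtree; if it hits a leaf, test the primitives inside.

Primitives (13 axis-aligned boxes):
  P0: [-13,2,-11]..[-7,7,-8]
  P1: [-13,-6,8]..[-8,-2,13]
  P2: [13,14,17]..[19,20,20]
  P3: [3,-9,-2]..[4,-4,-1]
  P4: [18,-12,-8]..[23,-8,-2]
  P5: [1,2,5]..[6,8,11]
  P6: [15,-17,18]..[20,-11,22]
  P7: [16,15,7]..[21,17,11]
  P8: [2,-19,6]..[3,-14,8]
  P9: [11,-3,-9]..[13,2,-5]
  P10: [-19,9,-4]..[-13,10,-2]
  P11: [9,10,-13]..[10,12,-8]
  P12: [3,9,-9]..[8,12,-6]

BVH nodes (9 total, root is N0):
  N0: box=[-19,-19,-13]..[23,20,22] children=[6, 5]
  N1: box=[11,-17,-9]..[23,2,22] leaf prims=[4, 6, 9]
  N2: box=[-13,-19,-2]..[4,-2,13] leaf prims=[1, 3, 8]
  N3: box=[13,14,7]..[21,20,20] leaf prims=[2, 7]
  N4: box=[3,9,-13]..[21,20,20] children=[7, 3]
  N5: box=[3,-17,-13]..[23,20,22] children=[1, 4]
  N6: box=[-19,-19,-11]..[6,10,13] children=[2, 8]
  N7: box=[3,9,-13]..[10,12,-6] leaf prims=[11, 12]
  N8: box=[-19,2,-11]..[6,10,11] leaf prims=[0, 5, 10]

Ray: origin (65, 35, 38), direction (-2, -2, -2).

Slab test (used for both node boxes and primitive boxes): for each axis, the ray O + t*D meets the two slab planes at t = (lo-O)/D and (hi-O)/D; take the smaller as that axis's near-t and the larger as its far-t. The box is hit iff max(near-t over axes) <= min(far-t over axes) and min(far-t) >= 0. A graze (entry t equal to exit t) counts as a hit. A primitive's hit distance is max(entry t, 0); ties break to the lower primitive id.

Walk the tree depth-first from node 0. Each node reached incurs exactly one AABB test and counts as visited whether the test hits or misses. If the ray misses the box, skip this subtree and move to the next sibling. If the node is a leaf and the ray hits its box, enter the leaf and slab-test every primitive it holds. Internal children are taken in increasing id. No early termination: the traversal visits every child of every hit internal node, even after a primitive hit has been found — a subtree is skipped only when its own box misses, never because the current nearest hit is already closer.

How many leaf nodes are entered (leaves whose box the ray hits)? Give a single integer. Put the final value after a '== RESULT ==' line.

Walk:
N0 x:[21,42] y:[15/2,27] z:[8,51/2] -> hit [21,51/2], descend [5, 6]
  N5 x:[21,31] y:[15/2,26] z:[8,51/2] -> hit [21,51/2], descend [1, 4]
    N1 x:[21,27] y:[33/2,26] z:[8,47/2] -> hit [21,47/2] leaf, test {P4@t=43/2, P6(miss), P9(miss)}
    N4 x:[22,31] y:[15/2,13] z:[9,51/2] -> miss, prune
  N6 x:[59/2,42] y:[25/2,27] z:[25/2,49/2] -> miss, prune

order=[0, 5, 1, 4, 6]  |boxes|=5  |leaves|=1  hit=P4

== RESULT ==
1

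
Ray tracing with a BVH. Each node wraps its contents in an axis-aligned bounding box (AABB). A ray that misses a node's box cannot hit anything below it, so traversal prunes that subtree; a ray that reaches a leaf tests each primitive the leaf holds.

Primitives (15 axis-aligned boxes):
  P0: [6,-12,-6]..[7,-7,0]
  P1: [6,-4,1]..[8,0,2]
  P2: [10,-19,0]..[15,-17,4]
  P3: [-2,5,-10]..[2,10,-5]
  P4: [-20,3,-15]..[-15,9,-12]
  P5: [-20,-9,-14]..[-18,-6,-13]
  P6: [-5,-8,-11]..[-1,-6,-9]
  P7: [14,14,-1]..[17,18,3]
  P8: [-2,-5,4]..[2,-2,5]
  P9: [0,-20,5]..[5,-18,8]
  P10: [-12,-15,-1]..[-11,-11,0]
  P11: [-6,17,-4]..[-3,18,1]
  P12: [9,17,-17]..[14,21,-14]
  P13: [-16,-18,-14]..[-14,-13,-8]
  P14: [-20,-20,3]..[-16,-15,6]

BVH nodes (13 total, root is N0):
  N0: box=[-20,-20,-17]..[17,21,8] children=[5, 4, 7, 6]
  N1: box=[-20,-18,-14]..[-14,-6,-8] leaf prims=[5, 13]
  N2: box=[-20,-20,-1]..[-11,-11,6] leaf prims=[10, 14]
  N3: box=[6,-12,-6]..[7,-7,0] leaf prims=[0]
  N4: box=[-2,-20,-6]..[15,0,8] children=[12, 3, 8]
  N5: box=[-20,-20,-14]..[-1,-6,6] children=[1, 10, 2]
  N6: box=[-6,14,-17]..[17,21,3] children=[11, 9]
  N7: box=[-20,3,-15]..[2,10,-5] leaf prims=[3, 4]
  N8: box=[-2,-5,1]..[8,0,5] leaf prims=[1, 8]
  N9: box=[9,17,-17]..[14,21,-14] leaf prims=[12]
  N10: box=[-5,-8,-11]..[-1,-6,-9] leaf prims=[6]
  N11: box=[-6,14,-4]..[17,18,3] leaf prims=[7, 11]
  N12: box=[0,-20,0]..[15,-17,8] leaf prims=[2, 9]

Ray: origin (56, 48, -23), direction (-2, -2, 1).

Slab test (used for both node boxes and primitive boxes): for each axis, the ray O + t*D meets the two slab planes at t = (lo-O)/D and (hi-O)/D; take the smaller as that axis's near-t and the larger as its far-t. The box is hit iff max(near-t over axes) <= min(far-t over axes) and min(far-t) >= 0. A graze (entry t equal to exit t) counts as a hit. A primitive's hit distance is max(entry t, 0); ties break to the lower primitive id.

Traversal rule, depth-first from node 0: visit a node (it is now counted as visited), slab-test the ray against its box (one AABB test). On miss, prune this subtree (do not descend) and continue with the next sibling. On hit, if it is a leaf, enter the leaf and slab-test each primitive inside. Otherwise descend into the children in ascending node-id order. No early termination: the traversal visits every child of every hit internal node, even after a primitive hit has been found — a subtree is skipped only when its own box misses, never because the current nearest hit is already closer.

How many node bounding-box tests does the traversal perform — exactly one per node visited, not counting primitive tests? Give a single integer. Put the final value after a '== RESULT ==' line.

Walk:
N0 x:[39/2,38] y:[27/2,34] z:[6,31] -> hit [39/2,31], descend [4, 5, 6, 7]
  N4 x:[41/2,29] y:[24,34] z:[17,31] -> hit [24,29], descend [3, 8, 12]
    N3 x:[49/2,25] y:[55/2,30] z:[17,23] -> miss, prune
    N8 x:[24,29] y:[24,53/2] z:[24,28] -> hit [24,53/2] leaf, test {P1@t=24, P8(miss)}
    N12 x:[41/2,28] y:[65/2,34] z:[23,31] -> miss, prune
  N5 x:[57/2,38] y:[27,34] z:[9,29] -> hit [57/2,29], descend [1, 2, 10]
    N1 x:[35,38] y:[27,33] z:[9,15] -> miss, prune
    N2 x:[67/2,38] y:[59/2,34] z:[22,29] -> miss, prune
    N10 x:[57/2,61/2] y:[27,28] z:[12,14] -> miss, prune
  N6 x:[39/2,31] y:[27/2,17] z:[6,26] -> miss, prune
  N7 x:[27,38] y:[19,45/2] z:[8,18] -> miss, prune

order=[0, 4, 3, 8, 12, 5, 1, 2, 10, 6, 7]  |boxes|=11  |leaves|=1  hit=P1

== RESULT ==
11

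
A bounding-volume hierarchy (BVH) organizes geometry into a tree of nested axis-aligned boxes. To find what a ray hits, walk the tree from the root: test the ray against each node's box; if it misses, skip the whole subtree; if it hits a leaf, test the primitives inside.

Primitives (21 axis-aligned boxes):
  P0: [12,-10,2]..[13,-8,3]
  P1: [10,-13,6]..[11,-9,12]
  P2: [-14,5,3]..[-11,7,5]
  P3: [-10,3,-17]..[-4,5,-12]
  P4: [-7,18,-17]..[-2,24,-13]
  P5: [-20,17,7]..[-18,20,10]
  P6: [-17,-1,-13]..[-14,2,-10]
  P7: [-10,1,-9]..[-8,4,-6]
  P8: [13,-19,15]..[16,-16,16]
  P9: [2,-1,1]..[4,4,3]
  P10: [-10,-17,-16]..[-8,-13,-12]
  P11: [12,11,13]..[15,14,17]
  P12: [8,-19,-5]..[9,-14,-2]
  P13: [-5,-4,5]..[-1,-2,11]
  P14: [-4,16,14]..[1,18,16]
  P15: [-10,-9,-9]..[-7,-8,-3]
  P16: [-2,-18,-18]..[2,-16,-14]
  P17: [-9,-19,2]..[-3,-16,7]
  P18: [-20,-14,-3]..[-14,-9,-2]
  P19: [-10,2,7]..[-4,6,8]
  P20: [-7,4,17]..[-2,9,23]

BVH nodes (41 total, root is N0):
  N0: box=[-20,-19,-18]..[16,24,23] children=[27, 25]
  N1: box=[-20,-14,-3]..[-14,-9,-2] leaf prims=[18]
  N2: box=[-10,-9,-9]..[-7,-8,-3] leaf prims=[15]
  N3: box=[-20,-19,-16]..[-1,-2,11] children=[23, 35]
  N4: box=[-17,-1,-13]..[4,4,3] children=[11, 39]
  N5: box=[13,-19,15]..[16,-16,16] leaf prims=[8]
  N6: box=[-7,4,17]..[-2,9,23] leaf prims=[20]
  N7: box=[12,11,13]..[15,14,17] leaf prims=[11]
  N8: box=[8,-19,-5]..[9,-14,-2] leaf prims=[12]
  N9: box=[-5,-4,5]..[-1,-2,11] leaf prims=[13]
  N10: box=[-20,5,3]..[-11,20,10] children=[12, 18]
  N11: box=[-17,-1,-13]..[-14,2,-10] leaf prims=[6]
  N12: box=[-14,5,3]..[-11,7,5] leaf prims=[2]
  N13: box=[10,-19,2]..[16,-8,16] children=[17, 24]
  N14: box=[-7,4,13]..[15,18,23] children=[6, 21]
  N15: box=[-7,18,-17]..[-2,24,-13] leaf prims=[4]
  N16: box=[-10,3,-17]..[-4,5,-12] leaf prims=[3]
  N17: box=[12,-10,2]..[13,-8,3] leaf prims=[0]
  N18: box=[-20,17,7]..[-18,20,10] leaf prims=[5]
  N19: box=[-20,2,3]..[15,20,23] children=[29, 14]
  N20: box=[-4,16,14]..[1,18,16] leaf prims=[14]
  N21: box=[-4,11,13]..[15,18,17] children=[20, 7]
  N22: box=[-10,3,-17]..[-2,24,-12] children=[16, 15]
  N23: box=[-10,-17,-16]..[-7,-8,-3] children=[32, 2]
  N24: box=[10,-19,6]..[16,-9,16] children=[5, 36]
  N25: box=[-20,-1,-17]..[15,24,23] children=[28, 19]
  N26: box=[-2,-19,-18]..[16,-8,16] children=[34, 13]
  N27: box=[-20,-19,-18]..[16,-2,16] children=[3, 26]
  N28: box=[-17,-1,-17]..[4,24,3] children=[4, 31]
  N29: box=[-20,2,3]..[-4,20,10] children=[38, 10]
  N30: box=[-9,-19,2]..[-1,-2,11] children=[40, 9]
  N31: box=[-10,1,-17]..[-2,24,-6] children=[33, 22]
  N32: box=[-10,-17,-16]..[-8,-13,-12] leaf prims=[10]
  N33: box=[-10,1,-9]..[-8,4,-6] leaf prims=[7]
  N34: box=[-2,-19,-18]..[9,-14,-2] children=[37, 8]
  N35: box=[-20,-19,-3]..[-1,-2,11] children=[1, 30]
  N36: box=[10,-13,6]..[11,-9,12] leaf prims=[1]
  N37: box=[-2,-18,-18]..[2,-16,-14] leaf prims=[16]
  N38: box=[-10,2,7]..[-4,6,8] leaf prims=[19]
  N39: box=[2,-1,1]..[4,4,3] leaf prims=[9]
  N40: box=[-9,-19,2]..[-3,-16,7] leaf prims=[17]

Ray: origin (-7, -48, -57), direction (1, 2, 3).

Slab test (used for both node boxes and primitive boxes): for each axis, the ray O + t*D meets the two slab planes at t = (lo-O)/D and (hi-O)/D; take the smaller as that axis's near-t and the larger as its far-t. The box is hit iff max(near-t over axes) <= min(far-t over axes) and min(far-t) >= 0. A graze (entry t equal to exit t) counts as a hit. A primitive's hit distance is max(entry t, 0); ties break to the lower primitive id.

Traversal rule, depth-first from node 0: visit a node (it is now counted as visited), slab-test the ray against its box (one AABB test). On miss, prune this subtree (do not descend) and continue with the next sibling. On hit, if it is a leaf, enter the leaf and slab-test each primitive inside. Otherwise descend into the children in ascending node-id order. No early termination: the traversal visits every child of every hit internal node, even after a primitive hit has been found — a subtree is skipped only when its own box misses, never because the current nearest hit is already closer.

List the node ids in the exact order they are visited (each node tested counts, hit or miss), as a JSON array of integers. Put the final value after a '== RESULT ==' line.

Trace the traversal:
N0 x:[-13,23] y:[29/2,36] z:[13,80/3] -> hit [29/2,23], descend [25, 27]
  N25 x:[-13,22] y:[47/2,36] z:[40/3,80/3] -> miss, prune
  N27 x:[-13,23] y:[29/2,23] z:[13,73/3] -> hit [29/2,23], descend [3, 26]
    N3 x:[-13,6] y:[29/2,23] z:[41/3,68/3] -> miss, prune
    N26 x:[5,23] y:[29/2,20] z:[13,73/3] -> hit [29/2,20], descend [13, 34]
      N13 x:[17,23] y:[29/2,20] z:[59/3,73/3] -> hit [59/3,20], descend [17, 24]
        N17 x:[19,20] y:[19,20] z:[59/3,20] -> hit [59/3,20] leaf, test {P0@t=59/3}
        N24 x:[17,23] y:[29/2,39/2] z:[21,73/3] -> miss, prune
      N34 x:[5,16] y:[29/2,17] z:[13,55/3] -> hit [29/2,16], descend [8, 37]
        N8 x:[15,16] y:[29/2,17] z:[52/3,55/3] -> miss, prune
        N37 x:[5,9] y:[15,16] z:[13,43/3] -> miss, prune

Visited [0, 25, 27, 3, 26, 13, 17, 24, 34, 8, 37]. Tests: 11 box, 1 leaf. Nearest: P0.

== RESULT ==
[0, 25, 27, 3, 26, 13, 17, 24, 34, 8, 37]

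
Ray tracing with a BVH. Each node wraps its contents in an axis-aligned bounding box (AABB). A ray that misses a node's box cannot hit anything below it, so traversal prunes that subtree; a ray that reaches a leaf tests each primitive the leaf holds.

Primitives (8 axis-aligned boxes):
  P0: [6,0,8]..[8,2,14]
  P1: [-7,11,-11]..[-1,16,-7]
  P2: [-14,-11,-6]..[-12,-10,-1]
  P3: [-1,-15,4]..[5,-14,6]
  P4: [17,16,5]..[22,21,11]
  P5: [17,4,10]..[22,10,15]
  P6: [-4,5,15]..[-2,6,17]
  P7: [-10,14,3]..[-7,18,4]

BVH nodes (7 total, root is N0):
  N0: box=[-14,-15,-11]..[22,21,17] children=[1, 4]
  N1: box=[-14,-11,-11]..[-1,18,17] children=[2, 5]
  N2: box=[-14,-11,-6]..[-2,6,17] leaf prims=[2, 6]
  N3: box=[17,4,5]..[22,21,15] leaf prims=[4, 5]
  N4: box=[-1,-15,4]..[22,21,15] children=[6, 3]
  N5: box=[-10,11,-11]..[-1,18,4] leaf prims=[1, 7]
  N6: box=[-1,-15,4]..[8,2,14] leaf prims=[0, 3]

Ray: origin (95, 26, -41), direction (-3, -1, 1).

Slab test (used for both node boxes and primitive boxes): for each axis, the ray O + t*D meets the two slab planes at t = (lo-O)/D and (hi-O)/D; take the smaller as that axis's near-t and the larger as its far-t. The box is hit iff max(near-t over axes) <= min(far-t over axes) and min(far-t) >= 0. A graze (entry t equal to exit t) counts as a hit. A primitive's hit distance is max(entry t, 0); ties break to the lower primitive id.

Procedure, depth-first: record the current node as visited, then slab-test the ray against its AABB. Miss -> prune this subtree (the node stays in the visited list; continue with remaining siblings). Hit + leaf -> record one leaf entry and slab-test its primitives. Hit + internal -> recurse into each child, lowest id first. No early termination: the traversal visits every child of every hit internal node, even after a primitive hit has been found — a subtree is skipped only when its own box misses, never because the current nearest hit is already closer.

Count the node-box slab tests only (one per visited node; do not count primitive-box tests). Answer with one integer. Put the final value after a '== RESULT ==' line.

Walk:
N0 x:[73/3,109/3] y:[5,41] z:[30,58] -> hit [30,109/3], descend [1, 4]
  N1 x:[32,109/3] y:[8,37] z:[30,58] -> hit [32,109/3], descend [2, 5]
    N2 x:[97/3,109/3] y:[20,37] z:[35,58] -> hit [35,109/3] leaf, test {P2@t=36, P6(miss)}
    N5 x:[32,35] y:[8,15] z:[30,45] -> miss, prune
  N4 x:[73/3,32] y:[5,41] z:[45,56] -> miss, prune

Summary -> nodes [0, 1, 2, 5, 4]; box-tests=5; leaf-entries=1; first=P2

== RESULT ==
5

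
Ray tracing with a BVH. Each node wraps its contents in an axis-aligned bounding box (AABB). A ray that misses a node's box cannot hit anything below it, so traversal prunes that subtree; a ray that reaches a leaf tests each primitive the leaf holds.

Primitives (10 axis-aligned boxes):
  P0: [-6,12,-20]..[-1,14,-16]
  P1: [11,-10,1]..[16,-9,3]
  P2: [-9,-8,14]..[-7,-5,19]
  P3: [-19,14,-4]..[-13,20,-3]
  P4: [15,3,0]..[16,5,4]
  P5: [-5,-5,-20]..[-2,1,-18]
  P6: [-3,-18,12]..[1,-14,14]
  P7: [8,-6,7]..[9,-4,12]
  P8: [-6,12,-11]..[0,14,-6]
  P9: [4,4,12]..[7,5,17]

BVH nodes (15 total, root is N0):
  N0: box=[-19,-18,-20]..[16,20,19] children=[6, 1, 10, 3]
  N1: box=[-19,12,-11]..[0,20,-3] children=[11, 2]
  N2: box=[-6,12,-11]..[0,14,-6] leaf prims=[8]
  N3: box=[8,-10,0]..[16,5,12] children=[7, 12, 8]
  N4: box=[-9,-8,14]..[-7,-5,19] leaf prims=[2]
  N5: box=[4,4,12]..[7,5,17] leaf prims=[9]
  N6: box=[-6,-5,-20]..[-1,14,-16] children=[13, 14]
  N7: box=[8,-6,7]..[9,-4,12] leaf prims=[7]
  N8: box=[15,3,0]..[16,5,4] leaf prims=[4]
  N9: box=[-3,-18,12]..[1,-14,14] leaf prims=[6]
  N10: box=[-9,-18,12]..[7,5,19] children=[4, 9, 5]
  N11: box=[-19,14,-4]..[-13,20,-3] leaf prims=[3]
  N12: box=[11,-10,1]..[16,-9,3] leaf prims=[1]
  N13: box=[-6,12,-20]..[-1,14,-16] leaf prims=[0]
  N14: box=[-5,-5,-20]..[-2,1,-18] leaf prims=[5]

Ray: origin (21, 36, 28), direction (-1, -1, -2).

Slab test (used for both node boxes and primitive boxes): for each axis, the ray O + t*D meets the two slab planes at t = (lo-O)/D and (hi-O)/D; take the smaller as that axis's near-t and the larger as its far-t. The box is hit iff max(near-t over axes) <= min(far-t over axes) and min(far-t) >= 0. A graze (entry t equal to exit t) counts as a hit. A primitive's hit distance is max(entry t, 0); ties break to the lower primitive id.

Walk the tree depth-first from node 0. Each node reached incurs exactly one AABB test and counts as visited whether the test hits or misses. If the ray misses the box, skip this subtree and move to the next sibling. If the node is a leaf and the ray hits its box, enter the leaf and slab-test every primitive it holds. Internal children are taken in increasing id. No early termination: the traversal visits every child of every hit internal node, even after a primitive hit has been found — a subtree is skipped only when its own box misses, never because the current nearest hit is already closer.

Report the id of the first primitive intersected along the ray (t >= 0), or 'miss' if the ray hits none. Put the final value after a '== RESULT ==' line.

Walk:
N0 x:[5,40] y:[16,54] z:[9/2,24] -> hit [16,24], descend [1, 3, 6, 10]
  N1 x:[21,40] y:[16,24] z:[31/2,39/2] -> miss, prune
  N3 x:[5,13] y:[31,46] z:[8,14] -> miss, prune
  N6 x:[22,27] y:[22,41] z:[22,24] -> hit [22,24], descend [13, 14]
    N13 x:[22,27] y:[22,24] z:[22,24] -> hit [22,24] leaf, test {P0@t=22}
    N14 x:[23,26] y:[35,41] z:[23,24] -> miss, prune
  N10 x:[14,30] y:[31,54] z:[9/2,8] -> miss, prune

Visited [0, 1, 3, 6, 13, 14, 10]. Tests: 7 box, 1 leaf. Nearest: P0.

== RESULT ==
0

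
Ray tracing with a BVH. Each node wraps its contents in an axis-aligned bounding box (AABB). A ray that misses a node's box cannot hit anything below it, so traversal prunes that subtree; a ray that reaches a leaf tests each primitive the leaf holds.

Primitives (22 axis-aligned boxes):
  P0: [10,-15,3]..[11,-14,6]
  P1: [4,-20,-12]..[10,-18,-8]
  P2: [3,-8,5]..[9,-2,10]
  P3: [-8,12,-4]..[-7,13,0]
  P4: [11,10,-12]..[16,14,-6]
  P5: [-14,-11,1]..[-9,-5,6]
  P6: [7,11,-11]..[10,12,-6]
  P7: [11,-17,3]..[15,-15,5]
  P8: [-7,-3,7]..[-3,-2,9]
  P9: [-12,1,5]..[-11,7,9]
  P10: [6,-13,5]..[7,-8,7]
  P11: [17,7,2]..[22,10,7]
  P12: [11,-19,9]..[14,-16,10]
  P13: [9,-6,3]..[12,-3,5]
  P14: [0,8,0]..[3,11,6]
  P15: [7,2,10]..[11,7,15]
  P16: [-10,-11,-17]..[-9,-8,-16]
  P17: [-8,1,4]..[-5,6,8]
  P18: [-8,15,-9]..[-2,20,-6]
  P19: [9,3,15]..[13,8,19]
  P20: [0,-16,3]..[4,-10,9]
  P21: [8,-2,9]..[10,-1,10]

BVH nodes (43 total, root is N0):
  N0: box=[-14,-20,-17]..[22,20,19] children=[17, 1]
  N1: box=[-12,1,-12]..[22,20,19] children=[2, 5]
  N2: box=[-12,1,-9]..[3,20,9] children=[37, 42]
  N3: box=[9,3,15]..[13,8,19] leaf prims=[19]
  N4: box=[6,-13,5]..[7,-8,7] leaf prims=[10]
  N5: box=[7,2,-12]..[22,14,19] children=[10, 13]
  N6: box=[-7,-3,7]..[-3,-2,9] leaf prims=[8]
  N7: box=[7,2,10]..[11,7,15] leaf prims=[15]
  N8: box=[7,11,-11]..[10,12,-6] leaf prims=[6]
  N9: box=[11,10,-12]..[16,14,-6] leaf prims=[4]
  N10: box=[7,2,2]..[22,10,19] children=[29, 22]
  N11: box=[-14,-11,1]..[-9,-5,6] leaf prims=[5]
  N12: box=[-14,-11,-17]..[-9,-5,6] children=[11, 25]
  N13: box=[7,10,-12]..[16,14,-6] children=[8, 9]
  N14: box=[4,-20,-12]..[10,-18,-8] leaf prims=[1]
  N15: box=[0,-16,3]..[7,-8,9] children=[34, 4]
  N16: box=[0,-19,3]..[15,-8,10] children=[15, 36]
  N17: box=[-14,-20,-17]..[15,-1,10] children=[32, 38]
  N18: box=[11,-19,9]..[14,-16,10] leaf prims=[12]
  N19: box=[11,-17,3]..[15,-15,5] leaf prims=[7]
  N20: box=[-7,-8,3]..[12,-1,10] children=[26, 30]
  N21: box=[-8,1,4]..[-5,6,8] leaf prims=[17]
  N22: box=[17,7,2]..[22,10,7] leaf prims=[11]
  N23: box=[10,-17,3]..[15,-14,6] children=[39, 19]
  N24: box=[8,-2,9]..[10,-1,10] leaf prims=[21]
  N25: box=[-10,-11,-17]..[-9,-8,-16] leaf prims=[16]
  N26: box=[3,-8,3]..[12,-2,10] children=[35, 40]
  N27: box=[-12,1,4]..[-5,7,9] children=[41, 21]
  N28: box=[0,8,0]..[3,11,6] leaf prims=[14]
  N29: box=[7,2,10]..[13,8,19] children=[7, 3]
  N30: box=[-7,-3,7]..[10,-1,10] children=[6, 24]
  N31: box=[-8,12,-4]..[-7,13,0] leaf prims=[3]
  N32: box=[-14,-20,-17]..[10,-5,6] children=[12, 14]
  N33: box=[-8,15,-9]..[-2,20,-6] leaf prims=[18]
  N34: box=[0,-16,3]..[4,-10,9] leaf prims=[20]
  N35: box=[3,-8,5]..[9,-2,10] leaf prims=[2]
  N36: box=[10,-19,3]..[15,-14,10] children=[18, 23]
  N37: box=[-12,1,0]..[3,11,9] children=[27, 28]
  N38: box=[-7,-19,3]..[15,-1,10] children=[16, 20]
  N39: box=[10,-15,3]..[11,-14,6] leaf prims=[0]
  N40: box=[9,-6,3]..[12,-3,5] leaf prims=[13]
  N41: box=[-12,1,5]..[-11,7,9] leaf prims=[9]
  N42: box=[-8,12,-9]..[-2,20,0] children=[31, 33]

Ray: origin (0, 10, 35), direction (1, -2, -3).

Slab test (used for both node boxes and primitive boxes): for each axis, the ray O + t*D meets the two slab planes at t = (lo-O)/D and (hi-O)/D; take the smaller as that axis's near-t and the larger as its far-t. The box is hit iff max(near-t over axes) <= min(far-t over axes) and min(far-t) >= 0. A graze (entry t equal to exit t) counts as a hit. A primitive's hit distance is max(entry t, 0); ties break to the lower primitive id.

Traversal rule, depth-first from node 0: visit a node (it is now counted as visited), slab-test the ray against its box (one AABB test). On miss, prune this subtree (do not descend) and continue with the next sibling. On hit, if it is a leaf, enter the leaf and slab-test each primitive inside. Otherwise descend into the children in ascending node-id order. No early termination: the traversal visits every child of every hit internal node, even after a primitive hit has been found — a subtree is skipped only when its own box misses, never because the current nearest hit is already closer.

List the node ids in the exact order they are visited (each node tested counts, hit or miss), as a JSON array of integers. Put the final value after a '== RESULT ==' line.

Trace the traversal:
N0 x:[-14,22] y:[-5,15] z:[16/3,52/3] -> hit [16/3,15], descend [1, 17]
  N1 x:[-12,22] y:[-5,9/2] z:[16/3,47/3] -> miss, prune
  N17 x:[-14,15] y:[11/2,15] z:[25/3,52/3] -> hit [25/3,15], descend [32, 38]
    N32 x:[-14,10] y:[15/2,15] z:[29/3,52/3] -> hit [29/3,10], descend [12, 14]
      N12 x:[-14,-9] y:[15/2,21/2] z:[29/3,52/3] -> miss, prune
      N14 x:[4,10] y:[14,15] z:[43/3,47/3] -> miss, prune
    N38 x:[-7,15] y:[11/2,29/2] z:[25/3,32/3] -> hit [25/3,32/3], descend [16, 20]
      N16 x:[0,15] y:[9,29/2] z:[25/3,32/3] -> hit [9,32/3], descend [15, 36]
        N15 x:[0,7] y:[9,13] z:[26/3,32/3] -> miss, prune
        N36 x:[10,15] y:[12,29/2] z:[25/3,32/3] -> miss, prune
      N20 x:[-7,12] y:[11/2,9] z:[25/3,32/3] -> hit [25/3,9], descend [26, 30]
        N26 x:[3,12] y:[6,9] z:[25/3,32/3] -> hit [25/3,9], descend [35, 40]
          N35 x:[3,9] y:[6,9] z:[25/3,10] -> hit [25/3,9] leaf, test {P2@t=25/3}
          N40 x:[9,12] y:[13/2,8] z:[10,32/3] -> miss, prune
        N30 x:[-7,10] y:[11/2,13/2] z:[25/3,28/3] -> miss, prune

15 AABB tests over nodes [0, 1, 17, 32, 12, 14, 38, 16, 15, 36, 20, 26, 35, 40, 30]; 1 leaf entered; closest P2.

== RESULT ==
[0, 1, 17, 32, 12, 14, 38, 16, 15, 36, 20, 26, 35, 40, 30]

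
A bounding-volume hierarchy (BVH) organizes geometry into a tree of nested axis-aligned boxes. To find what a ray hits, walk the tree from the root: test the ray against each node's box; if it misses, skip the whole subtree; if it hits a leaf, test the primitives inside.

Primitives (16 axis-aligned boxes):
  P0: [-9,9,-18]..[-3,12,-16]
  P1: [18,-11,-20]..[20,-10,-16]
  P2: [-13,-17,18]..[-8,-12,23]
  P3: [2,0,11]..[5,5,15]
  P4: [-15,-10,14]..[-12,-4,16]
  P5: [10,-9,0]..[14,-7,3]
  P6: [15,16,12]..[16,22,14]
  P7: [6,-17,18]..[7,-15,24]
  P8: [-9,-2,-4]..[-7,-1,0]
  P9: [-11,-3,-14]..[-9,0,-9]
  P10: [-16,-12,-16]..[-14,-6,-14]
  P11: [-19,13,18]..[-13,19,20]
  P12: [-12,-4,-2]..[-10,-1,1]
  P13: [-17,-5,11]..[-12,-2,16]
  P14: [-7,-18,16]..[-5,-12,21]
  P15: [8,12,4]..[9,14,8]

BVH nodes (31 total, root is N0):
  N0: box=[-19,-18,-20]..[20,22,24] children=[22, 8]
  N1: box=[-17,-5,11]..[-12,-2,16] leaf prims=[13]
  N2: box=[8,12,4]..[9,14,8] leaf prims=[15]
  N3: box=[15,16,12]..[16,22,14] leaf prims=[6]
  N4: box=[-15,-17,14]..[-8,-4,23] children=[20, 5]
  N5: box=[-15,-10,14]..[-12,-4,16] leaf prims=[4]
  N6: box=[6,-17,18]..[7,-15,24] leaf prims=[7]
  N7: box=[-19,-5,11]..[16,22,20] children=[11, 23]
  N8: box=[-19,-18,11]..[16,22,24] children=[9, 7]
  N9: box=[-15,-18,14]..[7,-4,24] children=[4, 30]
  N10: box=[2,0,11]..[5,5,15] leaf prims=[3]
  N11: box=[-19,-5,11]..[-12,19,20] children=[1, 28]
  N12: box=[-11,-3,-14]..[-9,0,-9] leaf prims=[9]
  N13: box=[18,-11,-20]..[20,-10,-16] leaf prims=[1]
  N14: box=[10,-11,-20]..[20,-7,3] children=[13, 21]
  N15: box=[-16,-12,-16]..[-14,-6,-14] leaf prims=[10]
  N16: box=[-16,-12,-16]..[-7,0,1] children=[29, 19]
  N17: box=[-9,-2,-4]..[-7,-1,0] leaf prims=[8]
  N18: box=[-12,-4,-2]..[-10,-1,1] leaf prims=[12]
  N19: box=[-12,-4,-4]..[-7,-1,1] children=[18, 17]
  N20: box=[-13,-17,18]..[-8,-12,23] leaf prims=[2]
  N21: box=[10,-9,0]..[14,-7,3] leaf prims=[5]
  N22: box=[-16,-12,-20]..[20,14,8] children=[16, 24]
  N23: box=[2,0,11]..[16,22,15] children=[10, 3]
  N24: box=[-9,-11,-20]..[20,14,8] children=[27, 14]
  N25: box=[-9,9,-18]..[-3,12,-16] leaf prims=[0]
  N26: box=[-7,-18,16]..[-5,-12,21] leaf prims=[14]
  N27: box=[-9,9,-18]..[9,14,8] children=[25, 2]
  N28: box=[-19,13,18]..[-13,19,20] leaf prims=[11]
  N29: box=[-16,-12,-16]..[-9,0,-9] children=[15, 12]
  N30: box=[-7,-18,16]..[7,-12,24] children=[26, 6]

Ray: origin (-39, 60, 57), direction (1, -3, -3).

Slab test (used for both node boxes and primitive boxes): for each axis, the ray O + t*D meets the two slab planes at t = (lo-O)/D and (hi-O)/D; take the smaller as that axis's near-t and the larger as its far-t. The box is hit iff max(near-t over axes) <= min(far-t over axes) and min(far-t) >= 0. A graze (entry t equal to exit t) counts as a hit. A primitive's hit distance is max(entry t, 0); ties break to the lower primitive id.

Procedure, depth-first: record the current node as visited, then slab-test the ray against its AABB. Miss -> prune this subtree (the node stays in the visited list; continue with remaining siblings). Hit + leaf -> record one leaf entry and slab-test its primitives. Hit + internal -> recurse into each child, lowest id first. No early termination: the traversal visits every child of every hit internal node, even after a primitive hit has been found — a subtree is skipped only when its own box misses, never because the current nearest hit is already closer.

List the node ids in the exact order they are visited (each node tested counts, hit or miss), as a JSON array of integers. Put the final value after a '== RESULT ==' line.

Walk:
N0 x:[20,59] y:[38/3,26] z:[11,77/3] -> hit [20,77/3], descend [8, 22]
  N8 x:[20,55] y:[38/3,26] z:[11,46/3] -> miss, prune
  N22 x:[23,59] y:[46/3,24] z:[49/3,77/3] -> hit [23,24], descend [16, 24]
    N16 x:[23,32] y:[20,24] z:[56/3,73/3] -> hit [23,24], descend [19, 29]
      N19 x:[27,32] y:[61/3,64/3] z:[56/3,61/3] -> miss, prune
      N29 x:[23,30] y:[20,24] z:[22,73/3] -> hit [23,24], descend [12, 15]
        N12 x:[28,30] y:[20,21] z:[22,71/3] -> miss, prune
        N15 x:[23,25] y:[22,24] z:[71/3,73/3] -> hit [71/3,24] leaf, test {P10@t=71/3}
    N24 x:[30,59] y:[46/3,71/3] z:[49/3,77/3] -> miss, prune

Summary -> nodes [0, 8, 22, 16, 19, 29, 12, 15, 24]; box-tests=9; leaf-entries=1; first=P10

== RESULT ==
[0, 8, 22, 16, 19, 29, 12, 15, 24]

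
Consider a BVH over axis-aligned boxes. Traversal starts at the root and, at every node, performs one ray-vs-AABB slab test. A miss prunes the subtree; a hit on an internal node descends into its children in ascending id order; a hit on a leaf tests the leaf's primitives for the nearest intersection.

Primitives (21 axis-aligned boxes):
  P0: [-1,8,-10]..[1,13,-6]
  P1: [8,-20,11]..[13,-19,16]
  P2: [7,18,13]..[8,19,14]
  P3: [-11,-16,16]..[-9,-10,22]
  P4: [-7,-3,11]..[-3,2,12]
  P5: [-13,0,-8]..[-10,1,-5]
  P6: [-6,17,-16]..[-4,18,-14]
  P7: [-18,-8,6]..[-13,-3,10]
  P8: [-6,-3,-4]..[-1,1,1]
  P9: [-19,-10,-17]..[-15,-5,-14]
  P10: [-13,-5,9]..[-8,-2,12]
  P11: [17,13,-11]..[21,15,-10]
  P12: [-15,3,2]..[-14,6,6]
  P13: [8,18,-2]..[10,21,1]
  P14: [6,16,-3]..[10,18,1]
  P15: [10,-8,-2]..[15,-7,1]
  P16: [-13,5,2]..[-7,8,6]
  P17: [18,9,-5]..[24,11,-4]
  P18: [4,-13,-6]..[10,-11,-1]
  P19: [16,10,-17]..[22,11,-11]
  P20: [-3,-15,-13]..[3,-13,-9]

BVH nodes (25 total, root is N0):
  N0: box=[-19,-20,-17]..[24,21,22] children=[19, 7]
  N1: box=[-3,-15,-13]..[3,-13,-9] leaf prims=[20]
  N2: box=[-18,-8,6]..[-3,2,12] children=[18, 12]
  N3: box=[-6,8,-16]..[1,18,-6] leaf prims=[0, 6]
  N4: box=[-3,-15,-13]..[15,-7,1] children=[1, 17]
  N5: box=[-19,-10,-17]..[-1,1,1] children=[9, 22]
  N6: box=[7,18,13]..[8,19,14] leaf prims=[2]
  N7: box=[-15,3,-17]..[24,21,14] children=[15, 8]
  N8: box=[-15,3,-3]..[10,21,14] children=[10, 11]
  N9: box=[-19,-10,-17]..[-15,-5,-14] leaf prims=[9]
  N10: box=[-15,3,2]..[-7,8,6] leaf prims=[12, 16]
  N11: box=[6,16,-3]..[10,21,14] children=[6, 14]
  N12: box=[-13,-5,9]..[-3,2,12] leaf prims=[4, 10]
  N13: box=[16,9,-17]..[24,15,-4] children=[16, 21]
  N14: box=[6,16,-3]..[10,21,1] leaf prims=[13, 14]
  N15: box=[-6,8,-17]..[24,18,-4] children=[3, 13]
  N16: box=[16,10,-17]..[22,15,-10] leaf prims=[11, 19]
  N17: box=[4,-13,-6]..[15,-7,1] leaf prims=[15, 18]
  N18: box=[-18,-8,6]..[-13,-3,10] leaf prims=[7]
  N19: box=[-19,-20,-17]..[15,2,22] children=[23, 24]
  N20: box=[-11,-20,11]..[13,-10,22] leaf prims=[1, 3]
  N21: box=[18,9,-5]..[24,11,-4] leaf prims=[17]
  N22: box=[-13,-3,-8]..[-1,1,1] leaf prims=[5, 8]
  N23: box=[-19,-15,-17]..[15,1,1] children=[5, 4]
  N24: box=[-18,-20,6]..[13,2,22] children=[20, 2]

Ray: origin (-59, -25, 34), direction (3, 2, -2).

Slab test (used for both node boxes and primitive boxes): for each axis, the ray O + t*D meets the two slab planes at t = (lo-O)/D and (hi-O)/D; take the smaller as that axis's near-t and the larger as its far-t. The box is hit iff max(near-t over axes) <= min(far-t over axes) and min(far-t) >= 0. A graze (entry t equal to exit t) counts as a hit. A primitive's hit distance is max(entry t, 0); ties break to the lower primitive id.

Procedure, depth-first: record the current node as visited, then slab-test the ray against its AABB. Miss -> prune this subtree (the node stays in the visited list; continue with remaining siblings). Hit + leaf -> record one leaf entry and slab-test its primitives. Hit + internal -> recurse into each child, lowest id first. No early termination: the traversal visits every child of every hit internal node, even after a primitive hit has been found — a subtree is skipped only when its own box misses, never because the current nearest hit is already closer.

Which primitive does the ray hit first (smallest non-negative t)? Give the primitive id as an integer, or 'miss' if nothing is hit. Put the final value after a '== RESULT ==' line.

Walk:
N0 x:[40/3,83/3] y:[5/2,23] z:[6,51/2] -> hit [40/3,23], descend [7, 19]
  N7 x:[44/3,83/3] y:[14,23] z:[10,51/2] -> hit [44/3,23], descend [8, 15]
    N8 x:[44/3,23] y:[14,23] z:[10,37/2] -> hit [44/3,37/2], descend [10, 11]
      N10 x:[44/3,52/3] y:[14,33/2] z:[14,16] -> hit [44/3,16] leaf, test {P12@t=44/3, P16@t=46/3}
      N11 x:[65/3,23] y:[41/2,23] z:[10,37/2] -> miss, prune
    N15 x:[53/3,83/3] y:[33/2,43/2] z:[19,51/2] -> hit [19,43/2], descend [3, 13]
      N3 x:[53/3,20] y:[33/2,43/2] z:[20,25] -> hit [20,20] leaf, test {P0(miss), P6(miss)}
      N13 x:[25,83/3] y:[17,20] z:[19,51/2] -> miss, prune
  N19 x:[40/3,74/3] y:[5/2,27/2] z:[6,51/2] -> hit [40/3,27/2], descend [23, 24]
    N23 x:[40/3,74/3] y:[5,13] z:[33/2,51/2] -> miss, prune
    N24 x:[41/3,24] y:[5/2,27/2] z:[6,14] -> miss, prune

Summary -> nodes [0, 7, 8, 10, 11, 15, 3, 13, 19, 23, 24]; box-tests=11; leaf-entries=2; first=P12

== RESULT ==
12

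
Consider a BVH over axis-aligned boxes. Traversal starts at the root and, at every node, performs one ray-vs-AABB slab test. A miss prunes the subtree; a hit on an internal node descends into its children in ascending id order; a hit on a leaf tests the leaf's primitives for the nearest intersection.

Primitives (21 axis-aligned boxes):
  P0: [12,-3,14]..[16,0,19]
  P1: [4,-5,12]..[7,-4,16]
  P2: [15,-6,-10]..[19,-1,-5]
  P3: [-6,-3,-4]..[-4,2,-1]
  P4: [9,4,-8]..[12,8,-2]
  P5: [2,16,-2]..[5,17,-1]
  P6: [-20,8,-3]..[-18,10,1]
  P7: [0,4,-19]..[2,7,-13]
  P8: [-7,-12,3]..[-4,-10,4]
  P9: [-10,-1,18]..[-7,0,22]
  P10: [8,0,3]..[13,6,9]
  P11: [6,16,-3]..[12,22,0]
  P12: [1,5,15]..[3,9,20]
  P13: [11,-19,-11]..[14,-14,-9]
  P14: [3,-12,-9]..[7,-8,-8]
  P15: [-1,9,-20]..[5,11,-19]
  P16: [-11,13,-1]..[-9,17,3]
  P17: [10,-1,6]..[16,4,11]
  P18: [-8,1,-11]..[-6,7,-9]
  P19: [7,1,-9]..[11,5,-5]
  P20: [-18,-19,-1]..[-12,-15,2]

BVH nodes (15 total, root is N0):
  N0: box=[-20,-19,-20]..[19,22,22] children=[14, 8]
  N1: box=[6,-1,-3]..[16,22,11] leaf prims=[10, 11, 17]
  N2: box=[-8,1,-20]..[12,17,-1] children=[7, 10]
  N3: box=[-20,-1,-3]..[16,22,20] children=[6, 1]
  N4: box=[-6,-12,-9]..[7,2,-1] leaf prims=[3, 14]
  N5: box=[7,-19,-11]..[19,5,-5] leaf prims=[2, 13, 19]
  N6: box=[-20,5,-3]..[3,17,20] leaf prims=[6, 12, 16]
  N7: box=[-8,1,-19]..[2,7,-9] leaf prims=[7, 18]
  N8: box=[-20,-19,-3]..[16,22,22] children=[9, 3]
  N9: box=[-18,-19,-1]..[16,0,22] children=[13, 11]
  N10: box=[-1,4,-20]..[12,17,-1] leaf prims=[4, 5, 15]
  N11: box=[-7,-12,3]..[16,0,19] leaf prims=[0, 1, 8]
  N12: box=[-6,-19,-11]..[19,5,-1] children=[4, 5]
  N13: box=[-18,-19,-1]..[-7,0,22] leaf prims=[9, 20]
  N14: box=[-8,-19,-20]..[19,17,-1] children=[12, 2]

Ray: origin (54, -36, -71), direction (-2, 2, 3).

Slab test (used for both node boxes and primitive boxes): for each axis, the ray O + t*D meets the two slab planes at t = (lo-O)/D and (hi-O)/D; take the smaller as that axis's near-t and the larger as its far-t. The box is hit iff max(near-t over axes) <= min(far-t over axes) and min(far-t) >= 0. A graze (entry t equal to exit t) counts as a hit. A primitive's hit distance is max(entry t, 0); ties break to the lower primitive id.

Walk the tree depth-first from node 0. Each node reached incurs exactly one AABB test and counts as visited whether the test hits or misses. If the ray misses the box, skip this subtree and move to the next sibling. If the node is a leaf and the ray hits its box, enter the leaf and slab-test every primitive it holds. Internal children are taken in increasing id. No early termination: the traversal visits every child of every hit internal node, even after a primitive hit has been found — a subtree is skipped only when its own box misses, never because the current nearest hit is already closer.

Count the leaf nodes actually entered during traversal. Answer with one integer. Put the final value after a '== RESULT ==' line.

Walk:
N0 x:[35/2,37] y:[17/2,29] z:[17,31] -> hit [35/2,29], descend [8, 14]
  N8 x:[19,37] y:[17/2,29] z:[68/3,31] -> hit [68/3,29], descend [3, 9]
    N3 x:[19,37] y:[35/2,29] z:[68/3,91/3] -> hit [68/3,29], descend [1, 6]
      N1 x:[19,24] y:[35/2,29] z:[68/3,82/3] -> hit [68/3,24] leaf, test {P10(miss), P11(miss), P17(miss)}
      N6 x:[51/2,37] y:[41/2,53/2] z:[68/3,91/3] -> hit [51/2,53/2] leaf, test {P6(miss), P12(miss), P16(miss)}
    N9 x:[19,36] y:[17/2,18] z:[70/3,31] -> miss, prune
  N14 x:[35/2,31] y:[17/2,53/2] z:[17,70/3] -> hit [35/2,70/3], descend [2, 12]
    N2 x:[21,31] y:[37/2,53/2] z:[17,70/3] -> hit [21,70/3], descend [7, 10]
      N7 x:[26,31] y:[37/2,43/2] z:[52/3,62/3] -> miss, prune
      N10 x:[21,55/2] y:[20,53/2] z:[17,70/3] -> hit [21,70/3] leaf, test {P4@t=21, P5(miss), P15(miss)}
    N12 x:[35/2,30] y:[17/2,41/2] z:[20,70/3] -> hit [20,41/2], descend [4, 5]
      N4 x:[47/2,30] y:[12,19] z:[62/3,70/3] -> miss, prune
      N5 x:[35/2,47/2] y:[17/2,41/2] z:[20,22] -> hit [20,41/2] leaf, test {P2(miss), P13(miss), P19(miss)}

Summary -> nodes [0, 8, 3, 1, 6, 9, 14, 2, 7, 10, 12, 4, 5]; box-tests=13; leaf-entries=4; first=P4

== RESULT ==
4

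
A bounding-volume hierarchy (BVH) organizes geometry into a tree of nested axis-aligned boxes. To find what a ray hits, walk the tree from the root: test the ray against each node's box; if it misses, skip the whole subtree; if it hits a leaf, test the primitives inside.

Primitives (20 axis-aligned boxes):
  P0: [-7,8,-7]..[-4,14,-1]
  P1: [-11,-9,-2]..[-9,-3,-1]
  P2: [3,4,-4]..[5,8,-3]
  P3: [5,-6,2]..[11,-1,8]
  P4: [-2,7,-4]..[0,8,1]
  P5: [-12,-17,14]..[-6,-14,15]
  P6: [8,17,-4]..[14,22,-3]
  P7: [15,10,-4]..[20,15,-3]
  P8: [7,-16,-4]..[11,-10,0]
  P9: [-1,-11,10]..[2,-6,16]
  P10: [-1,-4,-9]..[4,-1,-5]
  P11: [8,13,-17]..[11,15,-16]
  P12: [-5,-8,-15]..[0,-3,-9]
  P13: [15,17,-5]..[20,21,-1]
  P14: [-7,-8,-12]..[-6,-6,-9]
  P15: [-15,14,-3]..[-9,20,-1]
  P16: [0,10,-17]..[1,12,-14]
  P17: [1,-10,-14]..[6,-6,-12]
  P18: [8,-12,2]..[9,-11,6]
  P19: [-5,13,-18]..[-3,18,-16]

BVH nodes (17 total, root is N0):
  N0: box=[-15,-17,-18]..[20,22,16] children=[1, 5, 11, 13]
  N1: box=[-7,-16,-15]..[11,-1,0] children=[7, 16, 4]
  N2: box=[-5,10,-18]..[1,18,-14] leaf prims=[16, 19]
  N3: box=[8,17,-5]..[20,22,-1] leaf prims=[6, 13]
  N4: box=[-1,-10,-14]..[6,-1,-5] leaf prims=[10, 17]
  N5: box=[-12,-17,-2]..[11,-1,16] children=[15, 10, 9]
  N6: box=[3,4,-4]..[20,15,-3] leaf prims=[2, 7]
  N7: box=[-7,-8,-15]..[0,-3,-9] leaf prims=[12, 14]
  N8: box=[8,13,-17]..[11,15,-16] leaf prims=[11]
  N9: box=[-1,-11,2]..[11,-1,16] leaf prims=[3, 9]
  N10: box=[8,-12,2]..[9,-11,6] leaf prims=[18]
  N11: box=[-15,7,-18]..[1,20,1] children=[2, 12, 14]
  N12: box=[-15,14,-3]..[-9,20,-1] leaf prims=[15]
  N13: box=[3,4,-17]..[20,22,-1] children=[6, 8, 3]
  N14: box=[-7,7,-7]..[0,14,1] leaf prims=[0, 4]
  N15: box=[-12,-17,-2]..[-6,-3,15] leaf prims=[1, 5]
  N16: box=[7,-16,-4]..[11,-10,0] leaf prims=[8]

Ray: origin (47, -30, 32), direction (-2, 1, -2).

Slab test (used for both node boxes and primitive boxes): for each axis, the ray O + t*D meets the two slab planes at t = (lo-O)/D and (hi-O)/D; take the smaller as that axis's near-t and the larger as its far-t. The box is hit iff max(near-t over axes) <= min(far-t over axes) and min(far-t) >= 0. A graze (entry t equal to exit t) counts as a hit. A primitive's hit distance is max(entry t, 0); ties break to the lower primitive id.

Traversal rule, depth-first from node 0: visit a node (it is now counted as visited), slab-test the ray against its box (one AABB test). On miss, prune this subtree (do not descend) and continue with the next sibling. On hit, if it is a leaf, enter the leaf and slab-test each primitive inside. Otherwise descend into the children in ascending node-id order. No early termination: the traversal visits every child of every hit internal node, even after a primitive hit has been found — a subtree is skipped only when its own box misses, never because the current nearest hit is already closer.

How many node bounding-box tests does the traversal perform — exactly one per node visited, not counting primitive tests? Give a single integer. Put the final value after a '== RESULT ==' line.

Traverse from the root:
N0 x:[27/2,31] y:[13,52] z:[8,25] -> hit [27/2,25], descend [1, 5, 11, 13]
  N1 x:[18,27] y:[14,29] z:[16,47/2] -> hit [18,47/2], descend [4, 7, 16]
    N4 x:[41/2,24] y:[20,29] z:[37/2,23] -> hit [41/2,23] leaf, test {P10(miss), P17@t=22}
    N7 x:[47/2,27] y:[22,27] z:[41/2,47/2] -> hit [47/2,47/2] leaf, test {P12@t=47/2, P14(miss)}
    N16 x:[18,20] y:[14,20] z:[16,18] -> hit [18,18] leaf, test {P8@t=18}
  N5 x:[18,59/2] y:[13,29] z:[8,17] -> miss, prune
  N11 x:[23,31] y:[37,50] z:[31/2,25] -> miss, prune
  N13 x:[27/2,22] y:[34,52] z:[33/2,49/2] -> miss, prune

8 AABB tests over nodes [0, 1, 4, 7, 16, 5, 11, 13]; 3 leaves entered; closest P8.

== RESULT ==
8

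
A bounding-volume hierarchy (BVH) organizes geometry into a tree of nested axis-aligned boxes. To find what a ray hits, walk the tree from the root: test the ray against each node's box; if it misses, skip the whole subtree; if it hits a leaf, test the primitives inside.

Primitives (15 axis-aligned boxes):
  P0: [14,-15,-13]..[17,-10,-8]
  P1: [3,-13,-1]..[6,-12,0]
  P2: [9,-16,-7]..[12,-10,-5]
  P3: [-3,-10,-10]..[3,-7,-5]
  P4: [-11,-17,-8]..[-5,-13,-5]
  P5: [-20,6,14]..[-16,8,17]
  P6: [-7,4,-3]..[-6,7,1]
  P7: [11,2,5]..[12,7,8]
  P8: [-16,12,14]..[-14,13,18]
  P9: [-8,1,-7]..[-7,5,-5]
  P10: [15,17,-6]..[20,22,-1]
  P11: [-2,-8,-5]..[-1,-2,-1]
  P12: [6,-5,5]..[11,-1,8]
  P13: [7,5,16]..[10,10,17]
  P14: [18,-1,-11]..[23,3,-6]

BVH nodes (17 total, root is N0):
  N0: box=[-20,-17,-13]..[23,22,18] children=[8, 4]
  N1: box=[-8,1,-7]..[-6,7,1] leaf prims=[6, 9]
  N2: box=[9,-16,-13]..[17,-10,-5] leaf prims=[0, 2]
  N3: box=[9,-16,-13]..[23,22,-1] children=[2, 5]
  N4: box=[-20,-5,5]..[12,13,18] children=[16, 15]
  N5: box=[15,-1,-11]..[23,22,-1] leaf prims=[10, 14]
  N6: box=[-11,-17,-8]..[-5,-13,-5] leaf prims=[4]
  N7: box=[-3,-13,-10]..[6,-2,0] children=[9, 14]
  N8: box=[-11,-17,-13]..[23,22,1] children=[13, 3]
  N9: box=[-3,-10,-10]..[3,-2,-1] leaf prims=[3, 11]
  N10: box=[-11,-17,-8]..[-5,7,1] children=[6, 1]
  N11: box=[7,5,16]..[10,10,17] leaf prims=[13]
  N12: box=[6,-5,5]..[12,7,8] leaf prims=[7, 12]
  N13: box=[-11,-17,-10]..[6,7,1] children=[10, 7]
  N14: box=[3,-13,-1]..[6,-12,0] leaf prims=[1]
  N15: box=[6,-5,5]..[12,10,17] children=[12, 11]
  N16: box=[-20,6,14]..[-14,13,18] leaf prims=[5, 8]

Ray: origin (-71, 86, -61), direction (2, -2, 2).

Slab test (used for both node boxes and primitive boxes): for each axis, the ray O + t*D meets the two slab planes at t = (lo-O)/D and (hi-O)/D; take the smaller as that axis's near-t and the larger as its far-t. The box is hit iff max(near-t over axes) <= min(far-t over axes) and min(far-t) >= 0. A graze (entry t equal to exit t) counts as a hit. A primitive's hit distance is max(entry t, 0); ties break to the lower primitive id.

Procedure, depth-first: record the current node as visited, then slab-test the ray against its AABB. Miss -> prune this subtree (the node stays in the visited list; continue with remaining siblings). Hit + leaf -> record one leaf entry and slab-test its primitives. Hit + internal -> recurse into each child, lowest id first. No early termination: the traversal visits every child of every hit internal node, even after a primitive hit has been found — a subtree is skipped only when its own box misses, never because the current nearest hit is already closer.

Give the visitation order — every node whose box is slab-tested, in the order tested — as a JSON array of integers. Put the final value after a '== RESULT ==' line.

Trace the traversal:
N0 x:[51/2,47] y:[32,103/2] z:[24,79/2] -> hit [32,79/2], descend [4, 8]
  N4 x:[51/2,83/2] y:[73/2,91/2] z:[33,79/2] -> hit [73/2,79/2], descend [15, 16]
    N15 x:[77/2,83/2] y:[38,91/2] z:[33,39] -> hit [77/2,39], descend [11, 12]
      N11 x:[39,81/2] y:[38,81/2] z:[77/2,39] -> hit [39,39] leaf, test {P13@t=39}
      N12 x:[77/2,83/2] y:[79/2,91/2] z:[33,69/2] -> miss, prune
    N16 x:[51/2,57/2] y:[73/2,40] z:[75/2,79/2] -> miss, prune
  N8 x:[30,47] y:[32,103/2] z:[24,31] -> miss, prune

Summary -> nodes [0, 4, 15, 11, 12, 16, 8]; box-tests=7; leaf-entries=1; first=P13

== RESULT ==
[0, 4, 15, 11, 12, 16, 8]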